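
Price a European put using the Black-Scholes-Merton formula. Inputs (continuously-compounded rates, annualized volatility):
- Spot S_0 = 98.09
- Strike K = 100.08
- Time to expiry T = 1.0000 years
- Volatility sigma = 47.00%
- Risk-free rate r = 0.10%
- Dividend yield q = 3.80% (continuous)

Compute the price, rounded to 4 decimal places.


d1 = (ln(S/K) + (r - q + 0.5*sigma^2) * T) / (sigma * sqrt(T)) = 0.11354374
d2 = d1 - sigma * sqrt(T) = -0.35645626
exp(-rT) = 0.99900050; exp(-qT) = 0.96271294
P = K * exp(-rT) * N(-d2) - S_0 * exp(-qT) * N(-d1)
N(-d1) = 0.45479974; N(-d2) = 0.63925055
P = 100.0800 * 0.99900050 * 0.63925055 - 98.0900 * 0.96271294 * 0.45479974 = 20.9644

Answer: Price = 20.9644


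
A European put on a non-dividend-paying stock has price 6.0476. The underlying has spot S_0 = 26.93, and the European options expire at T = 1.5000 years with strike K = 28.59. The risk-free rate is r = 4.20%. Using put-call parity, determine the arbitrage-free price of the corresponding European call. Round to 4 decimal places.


Put-call parity: C - P = S_0 * exp(-qT) - K * exp(-rT).
S_0 * exp(-qT) = 26.9300 * 1.00000000 = 26.93000000
K * exp(-rT) = 28.5900 * 0.93894347 = 26.84439391
C = P + S*exp(-qT) - K*exp(-rT)
C = 6.0476 + 26.93000000 - 26.84439391 = 6.1332

Answer: Call price = 6.1332


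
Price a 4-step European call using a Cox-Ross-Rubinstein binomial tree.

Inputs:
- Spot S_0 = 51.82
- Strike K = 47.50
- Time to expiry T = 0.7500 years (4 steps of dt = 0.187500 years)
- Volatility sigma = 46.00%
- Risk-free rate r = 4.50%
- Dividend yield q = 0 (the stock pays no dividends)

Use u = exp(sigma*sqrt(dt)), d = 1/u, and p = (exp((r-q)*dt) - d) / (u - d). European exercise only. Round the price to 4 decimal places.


dt = T/N = 0.187500
u = exp(sigma*sqrt(dt)) = 1.220409; d = 1/u = 0.819398
p = (exp((r-q)*dt) - d) / (u - d) = 0.471497
Discount per step: exp(-r*dt) = 0.991598
Stock lattice S(k, i) with i counting down-moves:
  k=0: S(0,0) = 51.8200
  k=1: S(1,0) = 63.2416; S(1,1) = 42.4612
  k=2: S(2,0) = 77.1806; S(2,1) = 51.8200; S(2,2) = 34.7926
  k=3: S(3,0) = 94.1919; S(3,1) = 63.2416; S(3,2) = 42.4612; S(3,3) = 28.5090
  k=4: S(4,0) = 114.9526; S(4,1) = 77.1806; S(4,2) = 51.8200; S(4,3) = 34.7926; S(4,4) = 23.3602
Terminal payoffs V(N, i) = max(S_T - K, 0):
  V(4,0) = 67.452563; V(4,1) = 29.680579; V(4,2) = 4.320000; V(4,3) = 0.000000; V(4,4) = 0.000000
Backward induction: V(k, i) = exp(-r*dt) * [p * V(k+1, i) + (1-p) * V(k+1, i+1)].
  V(3,0) = exp(-r*dt) * [p*67.452563 + (1-p)*29.680579] = 47.090949
  V(3,1) = exp(-r*dt) * [p*29.680579 + (1-p)*4.320000] = 16.140677
  V(3,2) = exp(-r*dt) * [p*4.320000 + (1-p)*0.000000] = 2.019754
  V(3,3) = exp(-r*dt) * [p*0.000000 + (1-p)*0.000000] = 0.000000
  V(2,0) = exp(-r*dt) * [p*47.090949 + (1-p)*16.140677] = 30.475416
  V(2,1) = exp(-r*dt) * [p*16.140677 + (1-p)*2.019754] = 8.604818
  V(2,2) = exp(-r*dt) * [p*2.019754 + (1-p)*0.000000] = 0.944307
  V(1,0) = exp(-r*dt) * [p*30.475416 + (1-p)*8.604818] = 18.757803
  V(1,1) = exp(-r*dt) * [p*8.604818 + (1-p)*0.944307] = 4.517934
  V(0,0) = exp(-r*dt) * [p*18.757803 + (1-p)*4.517934] = 11.137620

Answer: Price = V(0,0) = 11.1376


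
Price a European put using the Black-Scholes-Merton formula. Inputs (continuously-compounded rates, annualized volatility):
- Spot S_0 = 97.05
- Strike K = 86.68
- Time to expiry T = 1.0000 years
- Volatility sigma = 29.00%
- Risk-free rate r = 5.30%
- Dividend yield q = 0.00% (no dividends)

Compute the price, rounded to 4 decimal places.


Answer: Price = 4.5429

Derivation:
d1 = (ln(S/K) + (r - q + 0.5*sigma^2) * T) / (sigma * sqrt(T)) = 0.71742460
d2 = d1 - sigma * sqrt(T) = 0.42742460
exp(-rT) = 0.94838001; exp(-qT) = 1.00000000
P = K * exp(-rT) * N(-d2) - S_0 * exp(-qT) * N(-d1)
N(-d1) = 0.23655607; N(-d2) = 0.33453505
P = 86.6800 * 0.94838001 * 0.33453505 - 97.0500 * 1.00000000 * 0.23655607 = 4.5429


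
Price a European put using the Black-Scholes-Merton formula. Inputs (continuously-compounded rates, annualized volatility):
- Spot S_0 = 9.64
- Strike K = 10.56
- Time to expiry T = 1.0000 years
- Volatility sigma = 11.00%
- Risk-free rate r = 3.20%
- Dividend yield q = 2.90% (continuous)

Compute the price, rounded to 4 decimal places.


d1 = (ln(S/K) + (r - q + 0.5*sigma^2) * T) / (sigma * sqrt(T)) = -0.74638336
d2 = d1 - sigma * sqrt(T) = -0.85638336
exp(-rT) = 0.96850658; exp(-qT) = 0.97141646
P = K * exp(-rT) * N(-d2) - S_0 * exp(-qT) * N(-d1)
N(-d1) = 0.77228207; N(-d2) = 0.80410712
P = 10.5600 * 0.96850658 * 0.80410712 - 9.6400 * 0.97141646 * 0.77228207 = 0.9919

Answer: Price = 0.9919


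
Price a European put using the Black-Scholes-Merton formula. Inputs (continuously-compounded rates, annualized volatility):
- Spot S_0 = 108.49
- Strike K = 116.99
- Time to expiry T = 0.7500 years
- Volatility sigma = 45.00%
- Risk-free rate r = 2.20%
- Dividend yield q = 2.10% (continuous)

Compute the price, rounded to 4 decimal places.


d1 = (ln(S/K) + (r - q + 0.5*sigma^2) * T) / (sigma * sqrt(T)) = 0.00322557
d2 = d1 - sigma * sqrt(T) = -0.38648586
exp(-rT) = 0.98363538; exp(-qT) = 0.98437338
P = K * exp(-rT) * N(-d2) - S_0 * exp(-qT) * N(-d1)
N(-d1) = 0.49871319; N(-d2) = 0.65043156
P = 116.9900 * 0.98363538 * 0.65043156 - 108.4900 * 0.98437338 * 0.49871319 = 21.5888

Answer: Price = 21.5888


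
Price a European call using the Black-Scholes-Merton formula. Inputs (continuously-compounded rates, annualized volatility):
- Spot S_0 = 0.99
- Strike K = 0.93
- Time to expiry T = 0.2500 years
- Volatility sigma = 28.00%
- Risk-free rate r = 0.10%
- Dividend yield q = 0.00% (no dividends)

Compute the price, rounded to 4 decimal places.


Answer: Price = 0.0890

Derivation:
d1 = (ln(S/K) + (r - q + 0.5*sigma^2) * T) / (sigma * sqrt(T)) = 0.51835969
d2 = d1 - sigma * sqrt(T) = 0.37835969
exp(-rT) = 0.99975003; exp(-qT) = 1.00000000
C = S_0 * exp(-qT) * N(d1) - K * exp(-rT) * N(d2)
N(d1) = 0.69789633; N(d2) = 0.64741830
C = 0.9900 * 1.00000000 * 0.69789633 - 0.9300 * 0.99975003 * 0.64741830 = 0.0890


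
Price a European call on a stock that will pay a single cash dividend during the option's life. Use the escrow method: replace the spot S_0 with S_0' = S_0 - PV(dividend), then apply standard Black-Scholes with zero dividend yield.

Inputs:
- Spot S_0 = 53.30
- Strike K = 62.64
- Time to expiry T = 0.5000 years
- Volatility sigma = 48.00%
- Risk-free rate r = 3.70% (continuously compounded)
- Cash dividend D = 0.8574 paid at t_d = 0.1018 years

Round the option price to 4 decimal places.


PV(D) = D * exp(-r * t_d) = 0.8574 * 0.99624048 = 0.85417659
S_0' = S_0 - PV(D) = 53.3000 - 0.85417659 = 52.44582341
d1 = (ln(S_0'/K) + (r + sigma^2/2)*T) / (sigma*sqrt(T)) = -0.29911604
d2 = d1 - sigma*sqrt(T) = -0.63852729
exp(-rT) = 0.98167007
N(d1) = 0.38242575; N(d2) = 0.26156525
C = S_0' * N(d1) - K * exp(-rT) * N(d2) = 52.44582341 * 0.38242575 - 62.6400 * 0.98167007 * 0.26156525 = 3.9725

Answer: Price = 3.9725


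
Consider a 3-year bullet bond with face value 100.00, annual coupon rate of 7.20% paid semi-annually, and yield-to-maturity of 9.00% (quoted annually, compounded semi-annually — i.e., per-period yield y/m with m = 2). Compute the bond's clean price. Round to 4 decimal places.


Answer: Price = 95.3579

Derivation:
Coupon per period c = face * coupon_rate / m = 3.600000
Periods per year m = 2; per-period yield y/m = 0.045000
Number of cashflows N = 6
Cashflows (t years, CF_t, discount factor 1/(1+y/m)^(m*t), PV):
  t = 0.5000: CF_t = 3.600000, DF = 0.956938, PV = 3.444976
  t = 1.0000: CF_t = 3.600000, DF = 0.915730, PV = 3.296628
  t = 1.5000: CF_t = 3.600000, DF = 0.876297, PV = 3.154668
  t = 2.0000: CF_t = 3.600000, DF = 0.838561, PV = 3.018821
  t = 2.5000: CF_t = 3.600000, DF = 0.802451, PV = 2.888824
  t = 3.0000: CF_t = 103.600000, DF = 0.767896, PV = 79.553998
Price P = sum_t PV_t = 95.357915


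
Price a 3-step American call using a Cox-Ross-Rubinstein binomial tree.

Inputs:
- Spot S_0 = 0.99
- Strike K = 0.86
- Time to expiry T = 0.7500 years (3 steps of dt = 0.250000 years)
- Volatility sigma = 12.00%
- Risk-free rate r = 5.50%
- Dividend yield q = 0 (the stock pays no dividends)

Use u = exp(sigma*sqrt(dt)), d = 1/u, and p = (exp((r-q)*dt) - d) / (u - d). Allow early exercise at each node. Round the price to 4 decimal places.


dt = T/N = 0.250000
u = exp(sigma*sqrt(dt)) = 1.061837; d = 1/u = 0.941765
p = (exp((r-q)*dt) - d) / (u - d) = 0.600310
Discount per step: exp(-r*dt) = 0.986344
Stock lattice S(k, i) with i counting down-moves:
  k=0: S(0,0) = 0.9900
  k=1: S(1,0) = 1.0512; S(1,1) = 0.9323
  k=2: S(2,0) = 1.1162; S(2,1) = 0.9900; S(2,2) = 0.8781
  k=3: S(3,0) = 1.1852; S(3,1) = 1.0512; S(3,2) = 0.9323; S(3,3) = 0.8269
Terminal payoffs V(N, i) = max(S_T - K, 0):
  V(3,0) = 0.325245; V(3,1) = 0.191218; V(3,2) = 0.072347; V(3,3) = 0.000000
Backward induction: V(k, i) = exp(-r*dt) * [p * V(k+1, i) + (1-p) * V(k+1, i+1)]; then take max(V_cont, immediate exercise) for American.
  V(2,0) = exp(-r*dt) * [p*0.325245 + (1-p)*0.191218] = 0.267966; exercise = 0.256222; V(2,0) = max -> 0.267966
  V(2,1) = exp(-r*dt) * [p*0.191218 + (1-p)*0.072347] = 0.141744; exercise = 0.130000; V(2,1) = max -> 0.141744
  V(2,2) = exp(-r*dt) * [p*0.072347 + (1-p)*0.000000] = 0.042837; exercise = 0.018051; V(2,2) = max -> 0.042837
  V(1,0) = exp(-r*dt) * [p*0.267966 + (1-p)*0.141744] = 0.214546; exercise = 0.191218; V(1,0) = max -> 0.214546
  V(1,1) = exp(-r*dt) * [p*0.141744 + (1-p)*0.042837] = 0.100816; exercise = 0.072347; V(1,1) = max -> 0.100816
  V(0,0) = exp(-r*dt) * [p*0.214546 + (1-p)*0.100816] = 0.166780; exercise = 0.130000; V(0,0) = max -> 0.166780

Answer: Price = V(0,0) = 0.1668


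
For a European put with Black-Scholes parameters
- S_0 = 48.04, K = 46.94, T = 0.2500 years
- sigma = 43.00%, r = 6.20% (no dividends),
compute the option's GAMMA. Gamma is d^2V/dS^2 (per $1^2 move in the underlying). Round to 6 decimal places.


Answer: Gamma = 0.037063

Derivation:
d1 = 0.2873316595; d2 = 0.0723316595
phi(d1) = 0.3828093194; exp(-qT) = 1.0000000000; exp(-rT) = 0.9846195068
Gamma = exp(-qT) * phi(d1) / (S * sigma * sqrt(T)) = 1.0000000000 * 0.3828093194 / (48.0400 * 0.4300 * 0.5000000000) = 0.037063


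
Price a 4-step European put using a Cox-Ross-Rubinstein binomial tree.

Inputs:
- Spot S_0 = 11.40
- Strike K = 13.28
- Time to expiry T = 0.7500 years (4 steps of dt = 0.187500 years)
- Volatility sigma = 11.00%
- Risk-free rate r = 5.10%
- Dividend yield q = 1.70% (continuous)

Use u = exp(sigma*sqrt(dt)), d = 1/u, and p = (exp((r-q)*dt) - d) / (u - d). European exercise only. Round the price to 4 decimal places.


dt = T/N = 0.187500
u = exp(sigma*sqrt(dt)) = 1.048784; d = 1/u = 0.953485
p = (exp((r-q)*dt) - d) / (u - d) = 0.555203
Discount per step: exp(-r*dt) = 0.990483
Stock lattice S(k, i) with i counting down-moves:
  k=0: S(0,0) = 11.4000
  k=1: S(1,0) = 11.9561; S(1,1) = 10.8697
  k=2: S(2,0) = 12.5394; S(2,1) = 11.4000; S(2,2) = 10.3641
  k=3: S(3,0) = 13.1511; S(3,1) = 11.9561; S(3,2) = 10.8697; S(3,3) = 9.8820
  k=4: S(4,0) = 13.7927; S(4,1) = 12.5394; S(4,2) = 11.4000; S(4,3) = 10.3641; S(4,4) = 9.4224
Terminal payoffs V(N, i) = max(K - S_T, 0):
  V(4,0) = 0.000000; V(4,1) = 0.740594; V(4,2) = 1.880000; V(4,3) = 2.915873; V(4,4) = 3.857619
Backward induction: V(k, i) = exp(-r*dt) * [p * V(k+1, i) + (1-p) * V(k+1, i+1)].
  V(3,0) = exp(-r*dt) * [p*0.000000 + (1-p)*0.740594] = 0.326279
  V(3,1) = exp(-r*dt) * [p*0.740594 + (1-p)*1.880000] = 1.235527
  V(3,2) = exp(-r*dt) * [p*1.880000 + (1-p)*2.915873] = 2.318476
  V(3,3) = exp(-r*dt) * [p*2.915873 + (1-p)*3.857619] = 3.303022
  V(2,0) = exp(-r*dt) * [p*0.326279 + (1-p)*1.235527] = 0.723756
  V(2,1) = exp(-r*dt) * [p*1.235527 + (1-p)*2.318476] = 1.700877
  V(2,2) = exp(-r*dt) * [p*2.318476 + (1-p)*3.303022] = 2.730167
  V(1,0) = exp(-r*dt) * [p*0.723756 + (1-p)*1.700877] = 1.147352
  V(1,1) = exp(-r*dt) * [p*1.700877 + (1-p)*2.730167] = 2.138158
  V(0,0) = exp(-r*dt) * [p*1.147352 + (1-p)*2.138158] = 1.572946

Answer: Price = V(0,0) = 1.5729


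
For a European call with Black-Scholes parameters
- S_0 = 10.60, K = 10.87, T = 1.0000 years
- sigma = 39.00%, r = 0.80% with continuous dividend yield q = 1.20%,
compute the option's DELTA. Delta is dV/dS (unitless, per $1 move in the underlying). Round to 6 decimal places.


d1 = 0.1202494871; d2 = -0.2697505129
phi(d1) = 0.3960683416; exp(-qT) = 0.9880717129; exp(-rT) = 0.9920319148
N(d1) = 0.5478572415
Delta = exp(-qT) * N(d1) = 0.9880717129 * 0.5478572415 = 0.541322

Answer: Delta = 0.541322


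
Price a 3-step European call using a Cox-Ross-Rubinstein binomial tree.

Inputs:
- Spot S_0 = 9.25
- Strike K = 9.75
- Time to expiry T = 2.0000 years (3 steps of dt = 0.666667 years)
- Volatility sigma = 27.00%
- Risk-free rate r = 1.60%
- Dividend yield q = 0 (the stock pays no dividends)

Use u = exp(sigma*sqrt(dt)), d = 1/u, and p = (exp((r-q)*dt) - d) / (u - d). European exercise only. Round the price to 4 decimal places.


Answer: Price = V(0,0) = 1.4225

Derivation:
dt = T/N = 0.666667
u = exp(sigma*sqrt(dt)) = 1.246643; d = 1/u = 0.802154
p = (exp((r-q)*dt) - d) / (u - d) = 0.469235
Discount per step: exp(-r*dt) = 0.989390
Stock lattice S(k, i) with i counting down-moves:
  k=0: S(0,0) = 9.2500
  k=1: S(1,0) = 11.5314; S(1,1) = 7.4199
  k=2: S(2,0) = 14.3756; S(2,1) = 9.2500; S(2,2) = 5.9519
  k=3: S(3,0) = 17.9212; S(3,1) = 11.5314; S(3,2) = 7.4199; S(3,3) = 4.7744
Terminal payoffs V(N, i) = max(S_T - K, 0):
  V(3,0) = 8.171225; V(3,1) = 1.781445; V(3,2) = 0.000000; V(3,3) = 0.000000
Backward induction: V(k, i) = exp(-r*dt) * [p * V(k+1, i) + (1-p) * V(k+1, i+1)].
  V(2,0) = exp(-r*dt) * [p*8.171225 + (1-p)*1.781445] = 4.729038
  V(2,1) = exp(-r*dt) * [p*1.781445 + (1-p)*0.000000] = 0.827047
  V(2,2) = exp(-r*dt) * [p*0.000000 + (1-p)*0.000000] = 0.000000
  V(1,0) = exp(-r*dt) * [p*4.729038 + (1-p)*0.827047] = 2.629795
  V(1,1) = exp(-r*dt) * [p*0.827047 + (1-p)*0.000000] = 0.383961
  V(0,0) = exp(-r*dt) * [p*2.629795 + (1-p)*0.383961] = 1.422530


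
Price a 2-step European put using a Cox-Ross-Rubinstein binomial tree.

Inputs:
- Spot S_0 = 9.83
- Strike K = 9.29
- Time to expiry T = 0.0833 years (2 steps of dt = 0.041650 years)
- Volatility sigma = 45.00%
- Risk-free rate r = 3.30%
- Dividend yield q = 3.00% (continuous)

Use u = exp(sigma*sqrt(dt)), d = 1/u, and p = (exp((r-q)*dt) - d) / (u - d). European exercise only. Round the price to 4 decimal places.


Answer: Price = V(0,0) = 0.3018

Derivation:
dt = T/N = 0.041650
u = exp(sigma*sqrt(dt)) = 1.096187; d = 1/u = 0.912253
p = (exp((r-q)*dt) - d) / (u - d) = 0.477736
Discount per step: exp(-r*dt) = 0.998626
Stock lattice S(k, i) with i counting down-moves:
  k=0: S(0,0) = 9.8300
  k=1: S(1,0) = 10.7755; S(1,1) = 8.9675
  k=2: S(2,0) = 11.8120; S(2,1) = 9.8300; S(2,2) = 8.1806
Terminal payoffs V(N, i) = max(K - S_T, 0):
  V(2,0) = 0.000000; V(2,1) = 0.000000; V(2,2) = 1.109413
Backward induction: V(k, i) = exp(-r*dt) * [p * V(k+1, i) + (1-p) * V(k+1, i+1)].
  V(1,0) = exp(-r*dt) * [p*0.000000 + (1-p)*0.000000] = 0.000000
  V(1,1) = exp(-r*dt) * [p*0.000000 + (1-p)*1.109413] = 0.578610
  V(0,0) = exp(-r*dt) * [p*0.000000 + (1-p)*0.578610] = 0.301772


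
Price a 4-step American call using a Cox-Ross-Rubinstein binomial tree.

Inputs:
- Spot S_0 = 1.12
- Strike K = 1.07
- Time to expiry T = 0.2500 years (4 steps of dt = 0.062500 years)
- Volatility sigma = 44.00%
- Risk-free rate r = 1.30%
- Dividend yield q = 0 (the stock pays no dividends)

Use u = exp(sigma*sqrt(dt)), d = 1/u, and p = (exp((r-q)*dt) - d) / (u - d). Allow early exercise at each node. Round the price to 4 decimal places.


Answer: Price = V(0,0) = 0.1263

Derivation:
dt = T/N = 0.062500
u = exp(sigma*sqrt(dt)) = 1.116278; d = 1/u = 0.895834
p = (exp((r-q)*dt) - d) / (u - d) = 0.476215
Discount per step: exp(-r*dt) = 0.999188
Stock lattice S(k, i) with i counting down-moves:
  k=0: S(0,0) = 1.1200
  k=1: S(1,0) = 1.2502; S(1,1) = 1.0033
  k=2: S(2,0) = 1.3956; S(2,1) = 1.1200; S(2,2) = 0.8988
  k=3: S(3,0) = 1.5579; S(3,1) = 1.2502; S(3,2) = 1.0033; S(3,3) = 0.8052
  k=4: S(4,0) = 1.7390; S(4,1) = 1.3956; S(4,2) = 1.1200; S(4,3) = 0.8988; S(4,4) = 0.7213
Terminal payoffs V(N, i) = max(S_T - K, 0):
  V(4,0) = 0.669032; V(4,1) = 0.325606; V(4,2) = 0.050000; V(4,3) = 0.000000; V(4,4) = 0.000000
Backward induction: V(k, i) = exp(-r*dt) * [p * V(k+1, i) + (1-p) * V(k+1, i+1)]; then take max(V_cont, immediate exercise) for American.
  V(3,0) = exp(-r*dt) * [p*0.669032 + (1-p)*0.325606] = 0.488753; exercise = 0.487884; V(3,0) = max -> 0.488753
  V(3,1) = exp(-r*dt) * [p*0.325606 + (1-p)*0.050000] = 0.181100; exercise = 0.180231; V(3,1) = max -> 0.181100
  V(3,2) = exp(-r*dt) * [p*0.050000 + (1-p)*0.000000] = 0.023791; exercise = 0.000000; V(3,2) = max -> 0.023791
  V(3,3) = exp(-r*dt) * [p*0.000000 + (1-p)*0.000000] = 0.000000; exercise = 0.000000; V(3,3) = max -> 0.000000
  V(2,0) = exp(-r*dt) * [p*0.488753 + (1-p)*0.181100] = 0.327343; exercise = 0.325606; V(2,0) = max -> 0.327343
  V(2,1) = exp(-r*dt) * [p*0.181100 + (1-p)*0.023791] = 0.098624; exercise = 0.050000; V(2,1) = max -> 0.098624
  V(2,2) = exp(-r*dt) * [p*0.023791 + (1-p)*0.000000] = 0.011321; exercise = 0.000000; V(2,2) = max -> 0.011321
  V(1,0) = exp(-r*dt) * [p*0.327343 + (1-p)*0.098624] = 0.207375; exercise = 0.180231; V(1,0) = max -> 0.207375
  V(1,1) = exp(-r*dt) * [p*0.098624 + (1-p)*0.011321] = 0.052853; exercise = 0.000000; V(1,1) = max -> 0.052853
  V(0,0) = exp(-r*dt) * [p*0.207375 + (1-p)*0.052853] = 0.126336; exercise = 0.050000; V(0,0) = max -> 0.126336


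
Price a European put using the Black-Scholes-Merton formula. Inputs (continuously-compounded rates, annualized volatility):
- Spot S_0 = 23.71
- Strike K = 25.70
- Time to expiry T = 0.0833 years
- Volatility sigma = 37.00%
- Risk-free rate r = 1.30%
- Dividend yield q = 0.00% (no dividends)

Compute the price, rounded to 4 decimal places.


Answer: Price = 2.3107

Derivation:
d1 = (ln(S/K) + (r - q + 0.5*sigma^2) * T) / (sigma * sqrt(T)) = -0.69117322
d2 = d1 - sigma * sqrt(T) = -0.79796165
exp(-rT) = 0.99891769; exp(-qT) = 1.00000000
P = K * exp(-rT) * N(-d2) - S_0 * exp(-qT) * N(-d1)
N(-d1) = 0.75527165; N(-d2) = 0.78755363
P = 25.7000 * 0.99891769 * 0.78755363 - 23.7100 * 1.00000000 * 0.75527165 = 2.3107


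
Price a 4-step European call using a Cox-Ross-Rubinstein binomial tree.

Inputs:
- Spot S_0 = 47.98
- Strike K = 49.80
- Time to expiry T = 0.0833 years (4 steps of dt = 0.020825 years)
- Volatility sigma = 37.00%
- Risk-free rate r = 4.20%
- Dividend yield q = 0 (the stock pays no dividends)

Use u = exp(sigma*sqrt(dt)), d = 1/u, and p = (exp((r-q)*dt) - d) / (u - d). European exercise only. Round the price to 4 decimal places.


dt = T/N = 0.020825
u = exp(sigma*sqrt(dt)) = 1.054845; d = 1/u = 0.948006
p = (exp((r-q)*dt) - d) / (u - d) = 0.494845
Discount per step: exp(-r*dt) = 0.999126
Stock lattice S(k, i) with i counting down-moves:
  k=0: S(0,0) = 47.9800
  k=1: S(1,0) = 50.6115; S(1,1) = 45.4853
  k=2: S(2,0) = 53.3873; S(2,1) = 47.9800; S(2,2) = 43.1204
  k=3: S(3,0) = 56.3153; S(3,1) = 50.6115; S(3,2) = 45.4853; S(3,3) = 40.8784
  k=4: S(4,0) = 59.4040; S(4,1) = 53.3873; S(4,2) = 47.9800; S(4,3) = 43.1204; S(4,4) = 38.7530
Terminal payoffs V(N, i) = max(S_T - K, 0):
  V(4,0) = 9.603974; V(4,1) = 3.587289; V(4,2) = 0.000000; V(4,3) = 0.000000; V(4,4) = 0.000000
Backward induction: V(k, i) = exp(-r*dt) * [p * V(k+1, i) + (1-p) * V(k+1, i+1)].
  V(3,0) = exp(-r*dt) * [p*9.603974 + (1-p)*3.587289] = 6.558875
  V(3,1) = exp(-r*dt) * [p*3.587289 + (1-p)*0.000000] = 1.773600
  V(3,2) = exp(-r*dt) * [p*0.000000 + (1-p)*0.000000] = 0.000000
  V(3,3) = exp(-r*dt) * [p*0.000000 + (1-p)*0.000000] = 0.000000
  V(2,0) = exp(-r*dt) * [p*6.558875 + (1-p)*1.773600] = 4.137948
  V(2,1) = exp(-r*dt) * [p*1.773600 + (1-p)*0.000000] = 0.876889
  V(2,2) = exp(-r*dt) * [p*0.000000 + (1-p)*0.000000] = 0.000000
  V(1,0) = exp(-r*dt) * [p*4.137948 + (1-p)*0.876889] = 2.488430
  V(1,1) = exp(-r*dt) * [p*0.876889 + (1-p)*0.000000] = 0.433545
  V(0,0) = exp(-r*dt) * [p*2.488430 + (1-p)*0.433545] = 1.449126

Answer: Price = V(0,0) = 1.4491


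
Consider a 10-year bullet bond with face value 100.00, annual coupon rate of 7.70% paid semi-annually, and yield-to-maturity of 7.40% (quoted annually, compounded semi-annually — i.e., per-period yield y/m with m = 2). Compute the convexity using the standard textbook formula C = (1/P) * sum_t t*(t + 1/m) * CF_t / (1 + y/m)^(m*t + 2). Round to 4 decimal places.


Coupon per period c = face * coupon_rate / m = 3.850000
Periods per year m = 2; per-period yield y/m = 0.037000
Number of cashflows N = 20
Cashflows (t years, CF_t, discount factor 1/(1+y/m)^(m*t), PV):
  t = 0.5000: CF_t = 3.850000, DF = 0.964320, PV = 3.712633
  t = 1.0000: CF_t = 3.850000, DF = 0.929913, PV = 3.580166
  t = 1.5000: CF_t = 3.850000, DF = 0.896734, PV = 3.452427
  t = 2.0000: CF_t = 3.850000, DF = 0.864739, PV = 3.329245
  t = 2.5000: CF_t = 3.850000, DF = 0.833885, PV = 3.210458
  t = 3.0000: CF_t = 3.850000, DF = 0.804132, PV = 3.095909
  t = 3.5000: CF_t = 3.850000, DF = 0.775441, PV = 2.985447
  t = 4.0000: CF_t = 3.850000, DF = 0.747773, PV = 2.878927
  t = 4.5000: CF_t = 3.850000, DF = 0.721093, PV = 2.776207
  t = 5.0000: CF_t = 3.850000, DF = 0.695364, PV = 2.677153
  t = 5.5000: CF_t = 3.850000, DF = 0.670554, PV = 2.581632
  t = 6.0000: CF_t = 3.850000, DF = 0.646629, PV = 2.489520
  t = 6.5000: CF_t = 3.850000, DF = 0.623557, PV = 2.400694
  t = 7.0000: CF_t = 3.850000, DF = 0.601309, PV = 2.315038
  t = 7.5000: CF_t = 3.850000, DF = 0.579854, PV = 2.232438
  t = 8.0000: CF_t = 3.850000, DF = 0.559165, PV = 2.152785
  t = 8.5000: CF_t = 3.850000, DF = 0.539214, PV = 2.075974
  t = 9.0000: CF_t = 3.850000, DF = 0.519975, PV = 2.001903
  t = 9.5000: CF_t = 3.850000, DF = 0.501422, PV = 1.930476
  t = 10.0000: CF_t = 103.850000, DF = 0.483532, PV = 50.214758
Price P = sum_t PV_t = 102.093791
Convexity numerator sum_t t*(t + 1/m) * CF_t / (1+y/m)^(m*t + 2):
  t = 0.5000: term = 1.726213
  t = 1.0000: term = 4.993867
  t = 1.5000: term = 9.631373
  t = 2.0000: term = 15.479545
  t = 2.5000: term = 22.390856
  t = 3.0000: term = 30.228735
  t = 3.5000: term = 38.866905
  t = 4.0000: term = 48.188751
  t = 4.5000: term = 58.086730
  t = 5.0000: term = 68.461805
  t = 5.5000: term = 79.222918
  t = 6.0000: term = 90.286485
  t = 6.5000: term = 101.575924
  t = 7.0000: term = 113.021204
  t = 7.5000: term = 124.558429
  t = 8.0000: term = 136.129430
  t = 8.5000: term = 147.681397
  t = 9.0000: term = 159.166518
  t = 9.5000: term = 170.541646
  t = 10.0000: term = 4903.014294
Convexity = (1/P) * sum = 6323.253028 / 102.093791 = 61.935726

Answer: Convexity = 61.9357


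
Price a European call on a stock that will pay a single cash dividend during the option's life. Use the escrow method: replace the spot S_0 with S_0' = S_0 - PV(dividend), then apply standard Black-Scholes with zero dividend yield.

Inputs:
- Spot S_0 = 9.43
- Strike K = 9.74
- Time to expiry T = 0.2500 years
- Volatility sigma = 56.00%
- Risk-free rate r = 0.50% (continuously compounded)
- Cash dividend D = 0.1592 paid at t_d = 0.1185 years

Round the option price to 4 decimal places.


Answer: Price = 0.8447

Derivation:
PV(D) = D * exp(-r * t_d) = 0.1592 * 0.99940768 = 0.15910570
S_0' = S_0 - PV(D) = 9.4300 - 0.15910570 = 9.27089430
d1 = (ln(S_0'/K) + (r + sigma^2/2)*T) / (sigma*sqrt(T)) = -0.03182597
d2 = d1 - sigma*sqrt(T) = -0.31182597
exp(-rT) = 0.99875078
N(d1) = 0.48730542; N(d2) = 0.37758639
C = S_0' * N(d1) - K * exp(-rT) * N(d2) = 9.27089430 * 0.48730542 - 9.7400 * 0.99875078 * 0.37758639 = 0.8447


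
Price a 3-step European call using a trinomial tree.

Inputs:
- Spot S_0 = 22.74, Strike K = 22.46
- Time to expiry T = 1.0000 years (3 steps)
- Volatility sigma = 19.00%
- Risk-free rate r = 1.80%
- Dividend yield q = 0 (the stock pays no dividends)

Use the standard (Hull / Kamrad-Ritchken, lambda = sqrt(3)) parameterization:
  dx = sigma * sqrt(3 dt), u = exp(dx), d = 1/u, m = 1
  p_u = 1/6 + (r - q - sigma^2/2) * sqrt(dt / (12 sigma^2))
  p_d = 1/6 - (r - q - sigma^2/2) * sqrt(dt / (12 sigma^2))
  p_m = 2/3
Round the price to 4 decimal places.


dt = T/N = 0.333333; dx = sigma*sqrt(3*dt) = 0.190000
u = exp(dx) = 1.209250; d = 1/u = 0.826959
p_u = 0.166623, p_m = 0.666667, p_d = 0.166711
Discount per step: exp(-r*dt) = 0.994018
Stock lattice S(k, j) with j the centered position index:
  k=0: S(0,+0) = 22.7400
  k=1: S(1,-1) = 18.8051; S(1,+0) = 22.7400; S(1,+1) = 27.4983
  k=2: S(2,-2) = 15.5510; S(2,-1) = 18.8051; S(2,+0) = 22.7400; S(2,+1) = 27.4983; S(2,+2) = 33.2524
  k=3: S(3,-3) = 12.8600; S(3,-2) = 15.5510; S(3,-1) = 18.8051; S(3,+0) = 22.7400; S(3,+1) = 27.4983; S(3,+2) = 33.2524; S(3,+3) = 40.2104
Terminal payoffs V(N, j) = max(S_T - K, 0):
  V(3,-3) = 0.000000; V(3,-2) = 0.000000; V(3,-1) = 0.000000; V(3,+0) = 0.280000; V(3,+1) = 5.038336; V(3,+2) = 10.792352; V(3,+3) = 17.750393
Backward induction: V(k, j) = exp(-r*dt) * [p_u * V(k+1, j+1) + p_m * V(k+1, j) + p_d * V(k+1, j-1)]
  V(2,-2) = exp(-r*dt) * [p_u*0.000000 + p_m*0.000000 + p_d*0.000000] = 0.000000
  V(2,-1) = exp(-r*dt) * [p_u*0.280000 + p_m*0.000000 + p_d*0.000000] = 0.046375
  V(2,+0) = exp(-r*dt) * [p_u*5.038336 + p_m*0.280000 + p_d*0.000000] = 1.020030
  V(2,+1) = exp(-r*dt) * [p_u*10.792352 + p_m*5.038336 + p_d*0.280000] = 5.172692
  V(2,+2) = exp(-r*dt) * [p_u*17.750393 + p_m*10.792352 + p_d*5.038336] = 10.926708
  V(1,-1) = exp(-r*dt) * [p_u*1.020030 + p_m*0.046375 + p_d*0.000000] = 0.199675
  V(1,+0) = exp(-r*dt) * [p_u*5.172692 + p_m*1.020030 + p_d*0.046375] = 1.540370
  V(1,+1) = exp(-r*dt) * [p_u*10.926708 + p_m*5.172692 + p_d*1.020030] = 5.406613
  V(0,+0) = exp(-r*dt) * [p_u*5.406613 + p_m*1.540370 + p_d*0.199675] = 1.949335

Answer: Price = V(0,0) = 1.9493


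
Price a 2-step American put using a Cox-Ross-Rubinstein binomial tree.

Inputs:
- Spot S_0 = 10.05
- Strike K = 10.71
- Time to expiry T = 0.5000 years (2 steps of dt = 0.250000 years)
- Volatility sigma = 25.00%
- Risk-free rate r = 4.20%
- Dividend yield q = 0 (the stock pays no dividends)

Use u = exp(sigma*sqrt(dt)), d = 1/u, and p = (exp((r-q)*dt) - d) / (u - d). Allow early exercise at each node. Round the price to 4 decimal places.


dt = T/N = 0.250000
u = exp(sigma*sqrt(dt)) = 1.133148; d = 1/u = 0.882497
p = (exp((r-q)*dt) - d) / (u - d) = 0.510902
Discount per step: exp(-r*dt) = 0.989555
Stock lattice S(k, i) with i counting down-moves:
  k=0: S(0,0) = 10.0500
  k=1: S(1,0) = 11.3881; S(1,1) = 8.8691
  k=2: S(2,0) = 12.9045; S(2,1) = 10.0500; S(2,2) = 7.8269
Terminal payoffs V(N, i) = max(K - S_T, 0):
  V(2,0) = 0.000000; V(2,1) = 0.660000; V(2,2) = 2.883052
Backward induction: V(k, i) = exp(-r*dt) * [p * V(k+1, i) + (1-p) * V(k+1, i+1)]; then take max(V_cont, immediate exercise) for American.
  V(1,0) = exp(-r*dt) * [p*0.000000 + (1-p)*0.660000] = 0.319433; exercise = 0.000000; V(1,0) = max -> 0.319433
  V(1,1) = exp(-r*dt) * [p*0.660000 + (1-p)*2.883052] = 1.729039; exercise = 1.840906; V(1,1) = max -> 1.840906
  V(0,0) = exp(-r*dt) * [p*0.319433 + (1-p)*1.840906] = 1.052473; exercise = 0.660000; V(0,0) = max -> 1.052473

Answer: Price = V(0,0) = 1.0525


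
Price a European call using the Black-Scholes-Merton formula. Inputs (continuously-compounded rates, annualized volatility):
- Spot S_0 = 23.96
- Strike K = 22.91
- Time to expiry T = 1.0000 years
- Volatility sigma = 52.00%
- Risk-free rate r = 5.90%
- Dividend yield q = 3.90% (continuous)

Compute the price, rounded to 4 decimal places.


Answer: Price = 5.3365

Derivation:
d1 = (ln(S/K) + (r - q + 0.5*sigma^2) * T) / (sigma * sqrt(T)) = 0.38463899
d2 = d1 - sigma * sqrt(T) = -0.13536101
exp(-rT) = 0.94270677; exp(-qT) = 0.96175071
C = S_0 * exp(-qT) * N(d1) - K * exp(-rT) * N(d2)
N(d1) = 0.64974755; N(d2) = 0.44616323
C = 23.9600 * 0.96175071 * 0.64974755 - 22.9100 * 0.94270677 * 0.44616323 = 5.3365


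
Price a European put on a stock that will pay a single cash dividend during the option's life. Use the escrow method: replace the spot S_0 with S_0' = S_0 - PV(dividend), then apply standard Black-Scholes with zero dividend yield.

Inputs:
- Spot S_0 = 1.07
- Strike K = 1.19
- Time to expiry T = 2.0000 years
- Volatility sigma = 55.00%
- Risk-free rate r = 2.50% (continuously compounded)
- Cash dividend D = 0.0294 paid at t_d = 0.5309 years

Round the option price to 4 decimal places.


Answer: Price = 0.3761

Derivation:
PV(D) = D * exp(-r * t_d) = 0.0294 * 0.98681519 = 0.02901237
S_0' = S_0 - PV(D) = 1.0700 - 0.02901237 = 1.04098763
d1 = (ln(S_0'/K) + (r + sigma^2/2)*T) / (sigma*sqrt(T)) = 0.28119271
d2 = d1 - sigma*sqrt(T) = -0.49662474
exp(-rT) = 0.95122942
N(-d1) = 0.38928130; N(-d2) = 0.69027315
P = K * exp(-rT) * N(-d2) - S_0' * N(-d1) = 1.1900 * 0.95122942 * 0.69027315 - 1.04098763 * 0.38928130 = 0.3761


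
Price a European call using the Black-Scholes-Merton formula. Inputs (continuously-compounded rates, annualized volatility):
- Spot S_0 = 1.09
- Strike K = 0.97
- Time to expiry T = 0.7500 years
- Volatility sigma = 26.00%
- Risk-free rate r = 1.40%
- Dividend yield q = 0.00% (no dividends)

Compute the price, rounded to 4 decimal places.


d1 = (ln(S/K) + (r - q + 0.5*sigma^2) * T) / (sigma * sqrt(T)) = 0.67721811
d2 = d1 - sigma * sqrt(T) = 0.45205151
exp(-rT) = 0.98955493; exp(-qT) = 1.00000000
C = S_0 * exp(-qT) * N(d1) - K * exp(-rT) * N(d2)
N(d1) = 0.75086621; N(d2) = 0.67438406
C = 1.0900 * 1.00000000 * 0.75086621 - 0.9700 * 0.98955493 * 0.67438406 = 0.1711

Answer: Price = 0.1711


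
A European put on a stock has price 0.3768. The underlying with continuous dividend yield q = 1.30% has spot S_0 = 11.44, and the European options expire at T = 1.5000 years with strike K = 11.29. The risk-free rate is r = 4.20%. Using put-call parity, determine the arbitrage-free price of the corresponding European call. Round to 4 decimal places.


Answer: Call price = 0.9952

Derivation:
Put-call parity: C - P = S_0 * exp(-qT) - K * exp(-rT).
S_0 * exp(-qT) = 11.4400 * 0.98068890 = 11.21908096
K * exp(-rT) = 11.2900 * 0.93894347 = 10.60067182
C = P + S*exp(-qT) - K*exp(-rT)
C = 0.3768 + 11.21908096 - 10.60067182 = 0.9952


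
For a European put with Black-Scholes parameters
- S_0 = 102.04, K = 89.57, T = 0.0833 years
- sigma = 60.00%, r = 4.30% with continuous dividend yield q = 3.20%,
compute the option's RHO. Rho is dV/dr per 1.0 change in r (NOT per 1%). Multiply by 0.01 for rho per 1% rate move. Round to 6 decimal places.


Answer: Rho = -1.865931

Derivation:
d1 = 0.8445711285; d2 = 0.6714006922
phi(d1) = 0.2792665076; exp(-qT) = 0.9973379496; exp(-rT) = 0.9964245074
N(-d2) = 0.2509826520
Rho = -K*T*exp(-rT)*N(-d2) = -89.5700 * 0.0833 * 0.9964245074 * 0.2509826520 = -1.865931


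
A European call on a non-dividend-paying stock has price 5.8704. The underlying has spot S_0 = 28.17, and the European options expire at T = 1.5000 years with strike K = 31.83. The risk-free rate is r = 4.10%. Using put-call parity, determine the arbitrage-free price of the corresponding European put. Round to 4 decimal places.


Put-call parity: C - P = S_0 * exp(-qT) - K * exp(-rT).
S_0 * exp(-qT) = 28.1700 * 1.00000000 = 28.17000000
K * exp(-rT) = 31.8300 * 0.94035295 = 29.93143426
P = C - S*exp(-qT) + K*exp(-rT)
P = 5.8704 - 28.17000000 + 29.93143426 = 7.6318

Answer: Put price = 7.6318


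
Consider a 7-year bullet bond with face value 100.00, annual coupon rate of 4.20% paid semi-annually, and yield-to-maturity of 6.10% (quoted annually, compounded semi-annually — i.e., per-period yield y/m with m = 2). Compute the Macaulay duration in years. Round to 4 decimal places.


Coupon per period c = face * coupon_rate / m = 2.100000
Periods per year m = 2; per-period yield y/m = 0.030500
Number of cashflows N = 14
Cashflows (t years, CF_t, discount factor 1/(1+y/m)^(m*t), PV):
  t = 0.5000: CF_t = 2.100000, DF = 0.970403, PV = 2.037846
  t = 1.0000: CF_t = 2.100000, DF = 0.941681, PV = 1.977531
  t = 1.5000: CF_t = 2.100000, DF = 0.913810, PV = 1.919001
  t = 2.0000: CF_t = 2.100000, DF = 0.886764, PV = 1.862204
  t = 2.5000: CF_t = 2.100000, DF = 0.860518, PV = 1.807088
  t = 3.0000: CF_t = 2.100000, DF = 0.835049, PV = 1.753603
  t = 3.5000: CF_t = 2.100000, DF = 0.810334, PV = 1.701701
  t = 4.0000: CF_t = 2.100000, DF = 0.786350, PV = 1.651336
  t = 4.5000: CF_t = 2.100000, DF = 0.763076, PV = 1.602460
  t = 5.0000: CF_t = 2.100000, DF = 0.740491, PV = 1.555032
  t = 5.5000: CF_t = 2.100000, DF = 0.718575, PV = 1.509007
  t = 6.0000: CF_t = 2.100000, DF = 0.697307, PV = 1.464345
  t = 6.5000: CF_t = 2.100000, DF = 0.676669, PV = 1.421004
  t = 7.0000: CF_t = 102.100000, DF = 0.656641, PV = 67.043055
Price P = sum_t PV_t = 89.305214
Macaulay numerator sum_t t * PV_t:
  t * PV_t at t = 0.5000: 1.018923
  t * PV_t at t = 1.0000: 1.977531
  t * PV_t at t = 1.5000: 2.878502
  t * PV_t at t = 2.0000: 3.724408
  t * PV_t at t = 2.5000: 4.517720
  t * PV_t at t = 3.0000: 5.260809
  t * PV_t at t = 3.5000: 5.955954
  t * PV_t at t = 4.0000: 6.605342
  t * PV_t at t = 4.5000: 7.211072
  t * PV_t at t = 5.0000: 7.775160
  t * PV_t at t = 5.5000: 8.299540
  t * PV_t at t = 6.0000: 8.786069
  t * PV_t at t = 6.5000: 9.236527
  t * PV_t at t = 7.0000: 469.301386
Macaulay duration D = (sum_t t * PV_t) / P = 542.548944 / 89.305214 = 6.075221

Answer: Macaulay duration = 6.0752 years


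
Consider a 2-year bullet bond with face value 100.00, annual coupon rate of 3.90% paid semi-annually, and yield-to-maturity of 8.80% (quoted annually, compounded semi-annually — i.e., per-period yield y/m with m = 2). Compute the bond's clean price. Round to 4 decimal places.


Coupon per period c = face * coupon_rate / m = 1.950000
Periods per year m = 2; per-period yield y/m = 0.044000
Number of cashflows N = 4
Cashflows (t years, CF_t, discount factor 1/(1+y/m)^(m*t), PV):
  t = 0.5000: CF_t = 1.950000, DF = 0.957854, PV = 1.867816
  t = 1.0000: CF_t = 1.950000, DF = 0.917485, PV = 1.789096
  t = 1.5000: CF_t = 1.950000, DF = 0.878817, PV = 1.713693
  t = 2.0000: CF_t = 101.950000, DF = 0.841779, PV = 85.819353
Price P = sum_t PV_t = 91.189958

Answer: Price = 91.1900


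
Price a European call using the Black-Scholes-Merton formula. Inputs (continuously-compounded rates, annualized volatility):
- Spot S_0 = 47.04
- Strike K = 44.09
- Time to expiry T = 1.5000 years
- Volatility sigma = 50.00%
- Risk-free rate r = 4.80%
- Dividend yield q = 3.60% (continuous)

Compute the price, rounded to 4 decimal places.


d1 = (ln(S/K) + (r - q + 0.5*sigma^2) * T) / (sigma * sqrt(T)) = 0.44134139
d2 = d1 - sigma * sqrt(T) = -0.17103104
exp(-rT) = 0.93053090; exp(-qT) = 0.94743211
C = S_0 * exp(-qT) * N(d1) - K * exp(-rT) * N(d2)
N(d1) = 0.67051707; N(d2) = 0.43209968
C = 47.0400 * 0.94743211 * 0.67051707 - 44.0900 * 0.93053090 * 0.43209968 = 12.1553

Answer: Price = 12.1553


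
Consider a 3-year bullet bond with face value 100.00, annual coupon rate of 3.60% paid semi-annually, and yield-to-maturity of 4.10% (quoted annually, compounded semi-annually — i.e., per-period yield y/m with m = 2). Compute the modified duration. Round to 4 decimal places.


Answer: Modified duration = 2.8117

Derivation:
Coupon per period c = face * coupon_rate / m = 1.800000
Periods per year m = 2; per-period yield y/m = 0.020500
Number of cashflows N = 6
Cashflows (t years, CF_t, discount factor 1/(1+y/m)^(m*t), PV):
  t = 0.5000: CF_t = 1.800000, DF = 0.979912, PV = 1.763841
  t = 1.0000: CF_t = 1.800000, DF = 0.960227, PV = 1.728409
  t = 1.5000: CF_t = 1.800000, DF = 0.940938, PV = 1.693688
  t = 2.0000: CF_t = 1.800000, DF = 0.922036, PV = 1.659665
  t = 2.5000: CF_t = 1.800000, DF = 0.903514, PV = 1.626325
  t = 3.0000: CF_t = 101.800000, DF = 0.885364, PV = 90.130073
Price P = sum_t PV_t = 98.602002
First compute Macaulay numerator sum_t t * PV_t:
  t * PV_t at t = 0.5000: 0.881921
  t * PV_t at t = 1.0000: 1.728409
  t * PV_t at t = 1.5000: 2.540532
  t * PV_t at t = 2.0000: 3.319330
  t * PV_t at t = 2.5000: 4.065814
  t * PV_t at t = 3.0000: 270.390220
Macaulay duration D = 282.926225 / 98.602002 = 2.869376
Modified duration = D / (1 + y/m) = 2.869376 / (1 + 0.020500) = 2.811735


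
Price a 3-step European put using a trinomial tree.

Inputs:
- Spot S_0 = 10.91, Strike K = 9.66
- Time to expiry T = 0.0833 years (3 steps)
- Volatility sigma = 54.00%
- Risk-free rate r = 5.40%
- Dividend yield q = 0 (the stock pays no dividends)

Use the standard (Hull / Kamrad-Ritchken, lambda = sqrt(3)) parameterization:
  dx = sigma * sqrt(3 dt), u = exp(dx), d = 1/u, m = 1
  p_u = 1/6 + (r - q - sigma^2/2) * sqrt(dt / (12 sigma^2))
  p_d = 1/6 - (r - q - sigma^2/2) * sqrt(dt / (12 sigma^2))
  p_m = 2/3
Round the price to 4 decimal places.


dt = T/N = 0.027767; dx = sigma*sqrt(3*dt) = 0.155853
u = exp(dx) = 1.168655; d = 1/u = 0.855685
p_u = 0.158489, p_m = 0.666667, p_d = 0.174844
Discount per step: exp(-r*dt) = 0.998502
Stock lattice S(k, j) with j the centered position index:
  k=0: S(0,+0) = 10.9100
  k=1: S(1,-1) = 9.3355; S(1,+0) = 10.9100; S(1,+1) = 12.7500
  k=2: S(2,-2) = 7.9883; S(2,-1) = 9.3355; S(2,+0) = 10.9100; S(2,+1) = 12.7500; S(2,+2) = 14.9004
  k=3: S(3,-3) = 6.8354; S(3,-2) = 7.9883; S(3,-1) = 9.3355; S(3,+0) = 10.9100; S(3,+1) = 12.7500; S(3,+2) = 14.9004; S(3,+3) = 17.4134
Terminal payoffs V(N, j) = max(K - S_T, 0):
  V(3,-3) = 2.824568; V(3,-2) = 1.671740; V(3,-1) = 0.324481; V(3,+0) = 0.000000; V(3,+1) = 0.000000; V(3,+2) = 0.000000; V(3,+3) = 0.000000
Backward induction: V(k, j) = exp(-r*dt) * [p_u * V(k+1, j+1) + p_m * V(k+1, j) + p_d * V(k+1, j-1)]
  V(2,-2) = exp(-r*dt) * [p_u*0.324481 + p_m*1.671740 + p_d*2.824568] = 1.657292
  V(2,-1) = exp(-r*dt) * [p_u*0.000000 + p_m*0.324481 + p_d*1.671740] = 0.507852
  V(2,+0) = exp(-r*dt) * [p_u*0.000000 + p_m*0.000000 + p_d*0.324481] = 0.056649
  V(2,+1) = exp(-r*dt) * [p_u*0.000000 + p_m*0.000000 + p_d*0.000000] = 0.000000
  V(2,+2) = exp(-r*dt) * [p_u*0.000000 + p_m*0.000000 + p_d*0.000000] = 0.000000
  V(1,-1) = exp(-r*dt) * [p_u*0.056649 + p_m*0.507852 + p_d*1.657292] = 0.636359
  V(1,+0) = exp(-r*dt) * [p_u*0.000000 + p_m*0.056649 + p_d*0.507852] = 0.126371
  V(1,+1) = exp(-r*dt) * [p_u*0.000000 + p_m*0.000000 + p_d*0.056649] = 0.009890
  V(0,+0) = exp(-r*dt) * [p_u*0.009890 + p_m*0.126371 + p_d*0.636359] = 0.196783

Answer: Price = V(0,0) = 0.1968


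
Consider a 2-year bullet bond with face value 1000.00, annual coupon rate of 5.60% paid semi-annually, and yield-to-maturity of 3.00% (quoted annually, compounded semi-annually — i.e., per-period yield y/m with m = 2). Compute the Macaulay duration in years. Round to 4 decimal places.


Coupon per period c = face * coupon_rate / m = 28.000000
Periods per year m = 2; per-period yield y/m = 0.015000
Number of cashflows N = 4
Cashflows (t years, CF_t, discount factor 1/(1+y/m)^(m*t), PV):
  t = 0.5000: CF_t = 28.000000, DF = 0.985222, PV = 27.586207
  t = 1.0000: CF_t = 28.000000, DF = 0.970662, PV = 27.178529
  t = 1.5000: CF_t = 28.000000, DF = 0.956317, PV = 26.776876
  t = 2.0000: CF_t = 1028.000000, DF = 0.942184, PV = 968.565389
Price P = sum_t PV_t = 1050.107000
Macaulay numerator sum_t t * PV_t:
  t * PV_t at t = 0.5000: 13.793103
  t * PV_t at t = 1.0000: 27.178529
  t * PV_t at t = 1.5000: 40.165314
  t * PV_t at t = 2.0000: 1937.130777
Macaulay duration D = (sum_t t * PV_t) / P = 2018.267724 / 1050.107000 = 1.921964

Answer: Macaulay duration = 1.9220 years


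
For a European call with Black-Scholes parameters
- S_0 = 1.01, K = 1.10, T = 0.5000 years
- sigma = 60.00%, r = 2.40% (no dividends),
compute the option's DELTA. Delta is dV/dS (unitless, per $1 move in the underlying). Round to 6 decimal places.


d1 = 0.0392212122; d2 = -0.3850428566
phi(d1) = 0.3986355512; exp(-qT) = 1.0000000000; exp(-rT) = 0.9880717129
N(d1) = 0.5156429891
Delta = exp(-qT) * N(d1) = 1.0000000000 * 0.5156429891 = 0.515643

Answer: Delta = 0.515643


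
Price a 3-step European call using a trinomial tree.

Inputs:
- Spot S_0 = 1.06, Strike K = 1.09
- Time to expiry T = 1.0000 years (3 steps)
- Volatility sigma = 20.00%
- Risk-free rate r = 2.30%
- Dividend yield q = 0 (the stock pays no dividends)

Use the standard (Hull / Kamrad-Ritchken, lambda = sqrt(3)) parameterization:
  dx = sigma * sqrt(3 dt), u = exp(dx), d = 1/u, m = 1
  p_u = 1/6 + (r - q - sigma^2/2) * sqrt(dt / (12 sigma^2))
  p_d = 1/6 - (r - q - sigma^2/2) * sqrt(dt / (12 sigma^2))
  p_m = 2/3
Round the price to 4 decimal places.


dt = T/N = 0.333333; dx = sigma*sqrt(3*dt) = 0.200000
u = exp(dx) = 1.221403; d = 1/u = 0.818731
p_u = 0.169167, p_m = 0.666667, p_d = 0.164167
Discount per step: exp(-r*dt) = 0.992363
Stock lattice S(k, j) with j the centered position index:
  k=0: S(0,+0) = 1.0600
  k=1: S(1,-1) = 0.8679; S(1,+0) = 1.0600; S(1,+1) = 1.2947
  k=2: S(2,-2) = 0.7105; S(2,-1) = 0.8679; S(2,+0) = 1.0600; S(2,+1) = 1.2947; S(2,+2) = 1.5813
  k=3: S(3,-3) = 0.5817; S(3,-2) = 0.7105; S(3,-1) = 0.8679; S(3,+0) = 1.0600; S(3,+1) = 1.2947; S(3,+2) = 1.5813; S(3,+3) = 1.9314
Terminal payoffs V(N, j) = max(S_T - K, 0):
  V(3,-3) = 0.000000; V(3,-2) = 0.000000; V(3,-1) = 0.000000; V(3,+0) = 0.000000; V(3,+1) = 0.204687; V(3,+2) = 0.491334; V(3,+3) = 0.841446
Backward induction: V(k, j) = exp(-r*dt) * [p_u * V(k+1, j+1) + p_m * V(k+1, j) + p_d * V(k+1, j-1)]
  V(2,-2) = exp(-r*dt) * [p_u*0.000000 + p_m*0.000000 + p_d*0.000000] = 0.000000
  V(2,-1) = exp(-r*dt) * [p_u*0.000000 + p_m*0.000000 + p_d*0.000000] = 0.000000
  V(2,+0) = exp(-r*dt) * [p_u*0.204687 + p_m*0.000000 + p_d*0.000000] = 0.034362
  V(2,+1) = exp(-r*dt) * [p_u*0.491334 + p_m*0.204687 + p_d*0.000000] = 0.217898
  V(2,+2) = exp(-r*dt) * [p_u*0.841446 + p_m*0.491334 + p_d*0.204687] = 0.499658
  V(1,-1) = exp(-r*dt) * [p_u*0.034362 + p_m*0.000000 + p_d*0.000000] = 0.005768
  V(1,+0) = exp(-r*dt) * [p_u*0.217898 + p_m*0.034362 + p_d*0.000000] = 0.059312
  V(1,+1) = exp(-r*dt) * [p_u*0.499658 + p_m*0.217898 + p_d*0.034362] = 0.233634
  V(0,+0) = exp(-r*dt) * [p_u*0.233634 + p_m*0.059312 + p_d*0.005768] = 0.079401

Answer: Price = V(0,0) = 0.0794
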